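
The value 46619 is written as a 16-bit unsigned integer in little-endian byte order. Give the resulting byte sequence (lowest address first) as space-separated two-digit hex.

1B B6

46619 in hexadecimal, padded to 16 bits, is 0xB61B.
Split into bytes (most-significant first): B6 1B.
Little-endian stores the least-significant byte at the lowest address.
So at ascending addresses the bytes are 1B B6.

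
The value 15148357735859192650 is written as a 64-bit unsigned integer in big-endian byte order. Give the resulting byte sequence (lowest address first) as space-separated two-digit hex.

15148357735859192650 in hexadecimal, padded to 64 bits, is 0xD239C719F06D834A.
Split into bytes (most-significant first): D2 39 C7 19 F0 6D 83 4A.
Big-endian: lowest address holds the most-significant byte.
So the memory order matches the most-significant-first order: D2 39 C7 19 F0 6D 83 4A.

D2 39 C7 19 F0 6D 83 4A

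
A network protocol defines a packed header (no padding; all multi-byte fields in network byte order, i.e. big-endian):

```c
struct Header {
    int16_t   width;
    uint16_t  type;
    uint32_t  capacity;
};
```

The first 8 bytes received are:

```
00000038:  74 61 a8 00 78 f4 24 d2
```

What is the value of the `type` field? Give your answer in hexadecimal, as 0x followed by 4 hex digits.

0xA800

`type` follows `width` (2 bytes), so it starts at byte offset 2 and occupies 2 bytes.
Bytes at offsets 2..3: A8 00.
Big-endian: lowest address holds the most-significant byte.
The bytes are already most-significant first: 0xA800.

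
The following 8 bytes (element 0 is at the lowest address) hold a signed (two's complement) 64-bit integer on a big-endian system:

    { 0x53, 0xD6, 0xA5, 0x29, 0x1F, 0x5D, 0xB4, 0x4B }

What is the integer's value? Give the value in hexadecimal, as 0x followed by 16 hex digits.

0x53D6A5291F5DB44B

Big-endian stores the most-significant byte at the lowest address.
The bytes are already most-significant first: 0x53D6A5291F5DB44B.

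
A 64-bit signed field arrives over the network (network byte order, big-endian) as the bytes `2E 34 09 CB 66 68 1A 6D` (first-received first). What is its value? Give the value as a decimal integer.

Big-endian: lowest address holds the most-significant byte.
The bytes are already most-significant first: 0x2E3409CB66681A6D.
0x2E3409CB66681A6D = 3329296793734748781.

3329296793734748781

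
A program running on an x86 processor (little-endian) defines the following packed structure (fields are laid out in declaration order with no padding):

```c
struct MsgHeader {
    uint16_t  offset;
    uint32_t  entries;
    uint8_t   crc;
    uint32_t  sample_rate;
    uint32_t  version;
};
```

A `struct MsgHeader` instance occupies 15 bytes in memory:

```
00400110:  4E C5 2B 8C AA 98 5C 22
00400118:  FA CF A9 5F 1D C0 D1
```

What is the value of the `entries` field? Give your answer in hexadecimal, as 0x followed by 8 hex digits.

`entries` follows `offset` (2 bytes), so it starts at byte offset 2 and occupies 4 bytes.
Bytes at offsets 2..5: 2B 8C AA 98.
Little-endian stores the least-significant byte at the lowest address.
Reassemble most-significant byte first: 98 AA 8C 2B → 0x98AA8C2B.

0x98AA8C2B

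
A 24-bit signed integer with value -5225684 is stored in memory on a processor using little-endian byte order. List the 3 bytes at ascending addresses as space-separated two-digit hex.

Two's complement of -5225684 in 24 bits: 5225684 = 0x4FBCD4; invert → 0xB0432B; add 1 → 0xB0432C.
Split into bytes (most-significant first): B0 43 2C.
Little-endian: lowest address holds the least-significant byte.
So at ascending addresses the bytes are 2C 43 B0.

2C 43 B0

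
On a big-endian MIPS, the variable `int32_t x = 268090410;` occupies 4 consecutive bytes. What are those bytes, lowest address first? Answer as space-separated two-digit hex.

268090410 in hexadecimal, padded to 32 bits, is 0x0FFABC2A.
Split into bytes (most-significant first): 0F FA BC 2A.
Big-endian stores the most-significant byte at the lowest address.
So the memory order matches the most-significant-first order: 0F FA BC 2A.

0F FA BC 2A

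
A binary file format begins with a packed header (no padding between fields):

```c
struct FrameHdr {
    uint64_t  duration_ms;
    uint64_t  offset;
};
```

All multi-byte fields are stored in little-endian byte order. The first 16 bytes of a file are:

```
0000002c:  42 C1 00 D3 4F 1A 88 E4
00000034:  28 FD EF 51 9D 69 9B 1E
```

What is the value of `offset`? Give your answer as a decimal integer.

2205472566933454120

`offset` follows `duration_ms` (8 bytes), so it starts at byte offset 8 and occupies 8 bytes.
Bytes at offsets 8..15: 28 FD EF 51 9D 69 9B 1E.
Little-endian stores the least-significant byte at the lowest address.
Reassemble most-significant byte first: 1E 9B 69 9D 51 EF FD 28 → 0x1E9B699D51EFFD28.
0x1E9B699D51EFFD28 = 2205472566933454120.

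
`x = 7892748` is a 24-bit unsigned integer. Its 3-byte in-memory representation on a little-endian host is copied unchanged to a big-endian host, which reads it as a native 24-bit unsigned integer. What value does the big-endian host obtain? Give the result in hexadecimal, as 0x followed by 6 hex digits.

7892748 in 24-bit hexadecimal is 0x786F0C.
Stored little-endian, the bytes at ascending addresses are 0C 6F 78.
Read back as big-endian, the last byte is least significant, giving 0x0C6F78.

0x0C6F78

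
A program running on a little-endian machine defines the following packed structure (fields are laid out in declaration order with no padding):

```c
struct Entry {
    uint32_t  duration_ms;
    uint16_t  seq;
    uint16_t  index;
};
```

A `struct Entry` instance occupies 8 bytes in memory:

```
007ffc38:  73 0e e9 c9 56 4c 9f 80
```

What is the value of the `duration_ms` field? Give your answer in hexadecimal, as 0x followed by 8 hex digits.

`duration_ms` is the first field, at byte offset 0, occupying 4 bytes.
Bytes at offsets 0..3: 73 0E E9 C9.
Little-endian stores the least-significant byte at the lowest address.
Reassemble most-significant byte first: C9 E9 0E 73 → 0xC9E90E73.

0xC9E90E73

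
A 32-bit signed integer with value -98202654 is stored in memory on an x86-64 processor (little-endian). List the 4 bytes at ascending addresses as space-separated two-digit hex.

E2 8B 25 FA

Two's complement of -98202654 in 32 bits: 98202654 = 0x05DA741E; invert → 0xFA258BE1; add 1 → 0xFA258BE2.
Split into bytes (most-significant first): FA 25 8B E2.
Little-endian: lowest address holds the least-significant byte.
So at ascending addresses the bytes are E2 8B 25 FA.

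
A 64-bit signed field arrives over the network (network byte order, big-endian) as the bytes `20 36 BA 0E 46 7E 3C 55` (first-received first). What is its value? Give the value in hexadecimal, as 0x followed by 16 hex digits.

0x2036BA0E467E3C55

Big-endian stores the most-significant byte at the lowest address.
The bytes are already most-significant first: 0x2036BA0E467E3C55.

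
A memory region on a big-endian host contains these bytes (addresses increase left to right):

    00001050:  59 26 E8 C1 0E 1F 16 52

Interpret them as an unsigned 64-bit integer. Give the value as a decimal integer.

6424077834353841746

Big-endian: lowest address holds the most-significant byte.
The bytes are already most-significant first: 0x5926E8C10E1F1652.
0x5926E8C10E1F1652 = 6424077834353841746.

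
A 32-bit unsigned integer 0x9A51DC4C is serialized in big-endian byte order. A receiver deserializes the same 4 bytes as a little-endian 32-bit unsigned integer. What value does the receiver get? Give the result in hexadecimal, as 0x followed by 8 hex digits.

Stored big-endian, the bytes at ascending addresses are 9A 51 DC 4C.
Read back as little-endian, the first byte is least significant, giving 0x4CDC519A.

0x4CDC519A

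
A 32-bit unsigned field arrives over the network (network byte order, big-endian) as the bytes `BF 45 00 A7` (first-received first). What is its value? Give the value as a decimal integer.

3208970407

Big-endian: lowest address holds the most-significant byte.
The bytes are already most-significant first: 0xBF4500A7.
0xBF4500A7 = 3208970407.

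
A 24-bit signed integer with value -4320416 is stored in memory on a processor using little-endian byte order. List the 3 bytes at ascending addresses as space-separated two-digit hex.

60 13 BE

Two's complement of -4320416 in 24 bits: 4320416 = 0x41ECA0; invert → 0xBE135F; add 1 → 0xBE1360.
Split into bytes (most-significant first): BE 13 60.
Little-endian stores the least-significant byte at the lowest address.
So at ascending addresses the bytes are 60 13 BE.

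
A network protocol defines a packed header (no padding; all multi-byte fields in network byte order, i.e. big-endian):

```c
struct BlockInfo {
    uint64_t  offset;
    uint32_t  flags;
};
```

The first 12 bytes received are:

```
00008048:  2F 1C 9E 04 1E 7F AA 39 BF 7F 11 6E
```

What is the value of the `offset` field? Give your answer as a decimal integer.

3394761959659252281

`offset` is the first field, at byte offset 0, occupying 8 bytes.
Bytes at offsets 0..7: 2F 1C 9E 04 1E 7F AA 39.
In big-endian order the high byte comes first in memory.
The bytes are already most-significant first: 0x2F1C9E041E7FAA39.
0x2F1C9E041E7FAA39 = 3394761959659252281.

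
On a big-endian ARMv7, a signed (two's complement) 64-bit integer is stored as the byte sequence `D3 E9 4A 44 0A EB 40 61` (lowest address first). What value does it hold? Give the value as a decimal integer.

-3176926406031753119

Big-endian stores the most-significant byte at the lowest address.
The bytes are already most-significant first: 0xD3E94A440AEB4061.
Top bit is set, so as a signed 64-bit value this is 0xD3E94A440AEB4061 − 2^64 = -3176926406031753119.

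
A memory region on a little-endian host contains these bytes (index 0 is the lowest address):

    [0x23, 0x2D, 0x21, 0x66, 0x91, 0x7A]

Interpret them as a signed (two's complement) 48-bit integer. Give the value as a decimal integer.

134764902296867

In little-endian order the low byte comes first in memory.
Reassemble most-significant byte first: 7A 91 66 21 2D 23 → 0x7A9166212D23.
0x7A9166212D23 = 134764902296867.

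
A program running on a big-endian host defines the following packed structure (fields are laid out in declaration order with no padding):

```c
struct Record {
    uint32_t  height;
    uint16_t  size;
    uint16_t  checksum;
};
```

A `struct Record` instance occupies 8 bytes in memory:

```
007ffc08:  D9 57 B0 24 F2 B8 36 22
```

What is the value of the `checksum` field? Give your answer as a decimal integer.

13858

`checksum` follows `height` (4 B), `size` (2 B), so it starts at offset 4 + 2 = 6 and occupies 2 bytes.
Bytes at offsets 6..7: 36 22.
Big-endian: lowest address holds the most-significant byte.
The bytes are already most-significant first: 0x3622.
0x3622 = 13858.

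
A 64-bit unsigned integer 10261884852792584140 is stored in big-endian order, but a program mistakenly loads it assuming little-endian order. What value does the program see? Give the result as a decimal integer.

10261884852792584140 in 64-bit hexadecimal is 0x8E6989E760A9E7CC.
Stored big-endian, the bytes at ascending addresses are 8E 69 89 E7 60 A9 E7 CC.
Read back as little-endian, the first byte is least significant, giving 0xCCE7A960E789698E.
0xCCE7A960E789698E = 14764956137023957390.

14764956137023957390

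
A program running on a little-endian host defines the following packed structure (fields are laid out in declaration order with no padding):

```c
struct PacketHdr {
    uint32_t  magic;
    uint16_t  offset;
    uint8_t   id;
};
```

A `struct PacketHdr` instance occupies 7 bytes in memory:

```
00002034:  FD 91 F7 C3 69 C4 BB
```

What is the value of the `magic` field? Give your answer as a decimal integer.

`magic` is the first field, at byte offset 0, occupying 4 bytes.
Bytes at offsets 0..3: FD 91 F7 C3.
In little-endian order the low byte comes first in memory.
Reassemble most-significant byte first: C3 F7 91 FD → 0xC3F791FD.
0xC3F791FD = 3287781885.

3287781885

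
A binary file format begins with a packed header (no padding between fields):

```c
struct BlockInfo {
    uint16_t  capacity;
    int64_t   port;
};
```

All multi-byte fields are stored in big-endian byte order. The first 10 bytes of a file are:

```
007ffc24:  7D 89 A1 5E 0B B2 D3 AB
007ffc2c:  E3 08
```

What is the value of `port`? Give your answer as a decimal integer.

-6818999923109010680

`port` follows `capacity` (2 bytes), so it starts at byte offset 2 and occupies 8 bytes.
Bytes at offsets 2..9: A1 5E 0B B2 D3 AB E3 08.
In big-endian order the high byte comes first in memory.
The bytes are already most-significant first: 0xA15E0BB2D3ABE308.
Top bit is set, so as a signed 64-bit value this is 0xA15E0BB2D3ABE308 − 2^64 = -6818999923109010680.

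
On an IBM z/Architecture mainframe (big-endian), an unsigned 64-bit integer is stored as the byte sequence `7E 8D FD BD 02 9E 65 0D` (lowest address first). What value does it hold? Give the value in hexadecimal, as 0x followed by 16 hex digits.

In big-endian order the high byte comes first in memory.
The bytes are already most-significant first: 0x7E8DFDBD029E650D.

0x7E8DFDBD029E650D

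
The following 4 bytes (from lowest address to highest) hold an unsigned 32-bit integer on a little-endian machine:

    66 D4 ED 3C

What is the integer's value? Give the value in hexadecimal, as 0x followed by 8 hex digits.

0x3CEDD466

In little-endian order the low byte comes first in memory.
Reassemble most-significant byte first: 3C ED D4 66 → 0x3CEDD466.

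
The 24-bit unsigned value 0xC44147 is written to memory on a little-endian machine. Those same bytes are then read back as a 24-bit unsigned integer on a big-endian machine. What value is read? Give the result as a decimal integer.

Stored little-endian, the bytes at ascending addresses are 47 41 C4.
Read back as big-endian, the last byte is least significant, giving 0x4741C4.
0x4741C4 = 4669892.

4669892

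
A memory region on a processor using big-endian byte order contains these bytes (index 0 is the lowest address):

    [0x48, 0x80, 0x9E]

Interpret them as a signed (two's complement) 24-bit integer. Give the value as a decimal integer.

Big-endian stores the most-significant byte at the lowest address.
The bytes are already most-significant first: 0x48809E.
0x48809E = 4751518.

4751518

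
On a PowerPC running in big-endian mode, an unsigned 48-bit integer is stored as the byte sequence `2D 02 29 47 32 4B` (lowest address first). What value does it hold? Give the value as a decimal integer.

Big-endian stores the most-significant byte at the lowest address.
The bytes are already most-significant first: 0x2D022947324B.
0x2D022947324B = 49487305716299.

49487305716299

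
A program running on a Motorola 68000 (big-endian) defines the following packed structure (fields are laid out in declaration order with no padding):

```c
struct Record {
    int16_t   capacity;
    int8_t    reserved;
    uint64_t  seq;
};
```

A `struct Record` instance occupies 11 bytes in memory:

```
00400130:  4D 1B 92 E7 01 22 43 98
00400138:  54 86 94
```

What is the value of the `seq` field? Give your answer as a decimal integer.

`seq` follows `capacity` (2 B), `reserved` (1 B), so it starts at offset 2 + 1 = 3 and occupies 8 bytes.
Bytes at offsets 3..10: E7 01 22 43 98 54 86 94.
In big-endian order the high byte comes first in memory.
The bytes are already most-significant first: 0xE701224398548694.
0xE701224398548694 = 16645623371451893396.

16645623371451893396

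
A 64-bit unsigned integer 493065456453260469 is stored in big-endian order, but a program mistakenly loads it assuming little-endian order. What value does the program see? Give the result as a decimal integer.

13084339649679775494

493065456453260469 in 64-bit hexadecimal is 0x06D7B86B96E994B5.
Stored big-endian, the bytes at ascending addresses are 06 D7 B8 6B 96 E9 94 B5.
Read back as little-endian, the first byte is least significant, giving 0xB594E9966BB8D706.
0xB594E9966BB8D706 = 13084339649679775494.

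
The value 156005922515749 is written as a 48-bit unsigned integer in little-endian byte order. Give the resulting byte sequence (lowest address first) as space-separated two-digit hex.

25 2B 98 F5 E2 8D

156005922515749 in hexadecimal, padded to 48 bits, is 0x8DE2F5982B25.
Split into bytes (most-significant first): 8D E2 F5 98 2B 25.
Little-endian stores the least-significant byte at the lowest address.
So at ascending addresses the bytes are 25 2B 98 F5 E2 8D.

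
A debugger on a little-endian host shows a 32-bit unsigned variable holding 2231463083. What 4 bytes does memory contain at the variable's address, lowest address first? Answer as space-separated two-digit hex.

AB 6C 01 85

2231463083 in hexadecimal, padded to 32 bits, is 0x85016CAB.
Split into bytes (most-significant first): 85 01 6C AB.
In little-endian order the low byte comes first in memory.
So at ascending addresses the bytes are AB 6C 01 85.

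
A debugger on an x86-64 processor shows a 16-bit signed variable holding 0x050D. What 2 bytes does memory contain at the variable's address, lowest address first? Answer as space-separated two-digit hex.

0D 05

Split into bytes (most-significant first): 05 0D.
Little-endian: lowest address holds the least-significant byte.
So at ascending addresses the bytes are 0D 05.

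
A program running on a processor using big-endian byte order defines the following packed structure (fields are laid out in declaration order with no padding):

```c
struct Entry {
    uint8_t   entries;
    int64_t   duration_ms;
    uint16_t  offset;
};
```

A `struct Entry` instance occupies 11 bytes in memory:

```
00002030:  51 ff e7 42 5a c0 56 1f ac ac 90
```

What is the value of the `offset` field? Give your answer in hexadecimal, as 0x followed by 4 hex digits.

0xAC90

`offset` follows `entries` (1 B), `duration_ms` (8 B), so it starts at offset 1 + 8 = 9 and occupies 2 bytes.
Bytes at offsets 9..10: AC 90.
Big-endian: lowest address holds the most-significant byte.
The bytes are already most-significant first: 0xAC90.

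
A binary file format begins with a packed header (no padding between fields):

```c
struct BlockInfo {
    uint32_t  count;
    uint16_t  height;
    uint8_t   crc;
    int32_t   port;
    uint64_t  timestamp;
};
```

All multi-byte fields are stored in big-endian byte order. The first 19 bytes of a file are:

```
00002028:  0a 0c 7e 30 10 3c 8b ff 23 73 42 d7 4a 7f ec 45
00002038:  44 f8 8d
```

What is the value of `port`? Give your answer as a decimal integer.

`port` follows `count` (4 B), `height` (2 B), `crc` (1 B), so it starts at offset 4 + 2 + 1 = 7 and occupies 4 bytes.
Bytes at offsets 7..10: FF 23 73 42.
Big-endian: lowest address holds the most-significant byte.
The bytes are already most-significant first: 0xFF237342.
Top bit is set, so as a signed 32-bit value this is 0xFF237342 − 2^32 = -14453950.

-14453950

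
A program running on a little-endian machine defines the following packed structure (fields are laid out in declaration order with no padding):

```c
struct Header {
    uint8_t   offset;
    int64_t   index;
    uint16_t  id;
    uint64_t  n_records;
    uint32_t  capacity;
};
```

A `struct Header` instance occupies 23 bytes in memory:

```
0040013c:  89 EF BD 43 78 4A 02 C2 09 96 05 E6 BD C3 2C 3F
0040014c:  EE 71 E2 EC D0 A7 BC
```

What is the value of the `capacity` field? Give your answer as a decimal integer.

`capacity` follows `offset` (1 B), `index` (8 B), `id` (2 B), `n_records` (8 B), so it starts at offset 1 + 8 + 2 + 8 = 19 and occupies 4 bytes.
Bytes at offsets 19..22: EC D0 A7 BC.
Little-endian stores the least-significant byte at the lowest address.
Reassemble most-significant byte first: BC A7 D0 EC → 0xBCA7D0EC.
0xBCA7D0EC = 3165114604.

3165114604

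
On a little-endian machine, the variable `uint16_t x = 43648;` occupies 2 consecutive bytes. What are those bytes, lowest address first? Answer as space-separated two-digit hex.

80 AA

43648 in hexadecimal, padded to 16 bits, is 0xAA80.
Split into bytes (most-significant first): AA 80.
Little-endian: lowest address holds the least-significant byte.
So at ascending addresses the bytes are 80 AA.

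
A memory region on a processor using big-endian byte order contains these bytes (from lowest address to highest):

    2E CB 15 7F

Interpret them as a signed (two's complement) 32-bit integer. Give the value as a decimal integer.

785061247

In big-endian order the high byte comes first in memory.
The bytes are already most-significant first: 0x2ECB157F.
0x2ECB157F = 785061247.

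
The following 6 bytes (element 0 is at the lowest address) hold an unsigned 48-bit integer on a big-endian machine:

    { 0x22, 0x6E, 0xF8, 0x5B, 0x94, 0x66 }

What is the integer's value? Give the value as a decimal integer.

Big-endian stores the most-significant byte at the lowest address.
The bytes are already most-significant first: 0x226EF85B9466.
0x226EF85B9466 = 37860008498278.

37860008498278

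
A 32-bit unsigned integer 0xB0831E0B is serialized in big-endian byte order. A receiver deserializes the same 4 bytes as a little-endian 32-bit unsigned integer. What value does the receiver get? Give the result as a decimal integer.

Stored big-endian, the bytes at ascending addresses are B0 83 1E 0B.
Read back as little-endian, the first byte is least significant, giving 0x0B1E83B0.
0x0B1E83B0 = 186549168.

186549168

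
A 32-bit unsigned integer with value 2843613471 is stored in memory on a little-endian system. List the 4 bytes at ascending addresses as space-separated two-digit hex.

2843613471 in hexadecimal, padded to 32 bits, is 0xA97E191F.
Split into bytes (most-significant first): A9 7E 19 1F.
Little-endian: lowest address holds the least-significant byte.
So at ascending addresses the bytes are 1F 19 7E A9.

1F 19 7E A9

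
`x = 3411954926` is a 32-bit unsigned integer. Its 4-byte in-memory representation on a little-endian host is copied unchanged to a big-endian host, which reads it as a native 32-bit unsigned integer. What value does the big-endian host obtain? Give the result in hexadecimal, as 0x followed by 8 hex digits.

3411954926 in 32-bit hexadecimal is 0xCB5E4CEE.
Stored little-endian, the bytes at ascending addresses are EE 4C 5E CB.
Read back as big-endian, the last byte is least significant, giving 0xEE4C5ECB.

0xEE4C5ECB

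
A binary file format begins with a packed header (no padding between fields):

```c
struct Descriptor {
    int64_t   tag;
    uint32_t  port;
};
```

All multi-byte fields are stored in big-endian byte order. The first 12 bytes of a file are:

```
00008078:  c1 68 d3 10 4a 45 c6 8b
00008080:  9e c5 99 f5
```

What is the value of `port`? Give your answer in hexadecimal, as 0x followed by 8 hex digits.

0x9EC599F5

`port` follows `tag` (8 bytes), so it starts at byte offset 8 and occupies 4 bytes.
Bytes at offsets 8..11: 9E C5 99 F5.
In big-endian order the high byte comes first in memory.
The bytes are already most-significant first: 0x9EC599F5.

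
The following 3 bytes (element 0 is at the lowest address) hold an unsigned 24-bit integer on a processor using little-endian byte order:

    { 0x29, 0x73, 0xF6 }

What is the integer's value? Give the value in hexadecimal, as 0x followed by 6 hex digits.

Little-endian: lowest address holds the least-significant byte.
Reassemble most-significant byte first: F6 73 29 → 0xF67329.

0xF67329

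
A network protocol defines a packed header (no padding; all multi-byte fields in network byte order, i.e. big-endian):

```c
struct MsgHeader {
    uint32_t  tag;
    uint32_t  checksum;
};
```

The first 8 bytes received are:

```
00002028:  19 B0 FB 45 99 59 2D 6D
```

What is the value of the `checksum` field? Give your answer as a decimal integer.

2572758381

`checksum` follows `tag` (4 bytes), so it starts at byte offset 4 and occupies 4 bytes.
Bytes at offsets 4..7: 99 59 2D 6D.
Big-endian stores the most-significant byte at the lowest address.
The bytes are already most-significant first: 0x99592D6D.
0x99592D6D = 2572758381.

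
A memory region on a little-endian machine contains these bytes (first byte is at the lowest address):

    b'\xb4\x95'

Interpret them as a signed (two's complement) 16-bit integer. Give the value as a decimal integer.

-27212

In little-endian order the low byte comes first in memory.
Reassemble most-significant byte first: 95 B4 → 0x95B4.
Top bit is set, so as a signed 16-bit value this is 0x95B4 − 2^16 = -27212.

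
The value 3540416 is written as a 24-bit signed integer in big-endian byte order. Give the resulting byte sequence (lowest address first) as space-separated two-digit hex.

36 05 C0

3540416 in hexadecimal, padded to 24 bits, is 0x3605C0.
Split into bytes (most-significant first): 36 05 C0.
Big-endian: lowest address holds the most-significant byte.
So the memory order matches the most-significant-first order: 36 05 C0.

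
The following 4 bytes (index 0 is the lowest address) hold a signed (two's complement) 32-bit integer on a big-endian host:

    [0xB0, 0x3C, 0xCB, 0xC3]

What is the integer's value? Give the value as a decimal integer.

In big-endian order the high byte comes first in memory.
The bytes are already most-significant first: 0xB03CCBC3.
Top bit is set, so as a signed 32-bit value this is 0xB03CCBC3 − 2^32 = -1338192957.

-1338192957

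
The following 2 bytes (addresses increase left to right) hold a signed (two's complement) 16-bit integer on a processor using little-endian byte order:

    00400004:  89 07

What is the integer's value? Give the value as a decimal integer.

Little-endian stores the least-significant byte at the lowest address.
Reassemble most-significant byte first: 07 89 → 0x0789.
0x0789 = 1929.

1929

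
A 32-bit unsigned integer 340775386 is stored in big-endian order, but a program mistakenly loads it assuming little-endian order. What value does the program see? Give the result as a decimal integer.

340775386 in 32-bit hexadecimal is 0x144FD1DA.
Stored big-endian, the bytes at ascending addresses are 14 4F D1 DA.
Read back as little-endian, the first byte is least significant, giving 0xDAD14F14.
0xDAD14F14 = 3671150356.

3671150356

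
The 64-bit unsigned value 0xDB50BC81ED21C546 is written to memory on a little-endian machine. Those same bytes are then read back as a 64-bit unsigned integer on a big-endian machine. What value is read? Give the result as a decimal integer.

5099519457034522843

Stored little-endian, the bytes at ascending addresses are 46 C5 21 ED 81 BC 50 DB.
Read back as big-endian, the last byte is least significant, giving 0x46C521ED81BC50DB.
0x46C521ED81BC50DB = 5099519457034522843.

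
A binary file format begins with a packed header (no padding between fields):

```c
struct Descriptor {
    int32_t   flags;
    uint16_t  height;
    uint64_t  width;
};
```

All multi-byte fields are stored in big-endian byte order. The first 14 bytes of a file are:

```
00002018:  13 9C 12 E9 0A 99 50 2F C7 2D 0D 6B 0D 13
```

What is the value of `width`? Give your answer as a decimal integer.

`width` follows `flags` (4 B), `height` (2 B), so it starts at offset 4 + 2 = 6 and occupies 8 bytes.
Bytes at offsets 6..13: 50 2F C7 2D 0D 6B 0D 13.
Big-endian stores the most-significant byte at the lowest address.
The bytes are already most-significant first: 0x502FC72D0D6B0D13.
0x502FC72D0D6B0D13 = 5778055843252210963.

5778055843252210963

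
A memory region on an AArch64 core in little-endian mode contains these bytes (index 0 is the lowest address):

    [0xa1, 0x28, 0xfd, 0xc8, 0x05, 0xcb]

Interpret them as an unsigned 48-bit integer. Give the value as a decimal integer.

Little-endian: lowest address holds the least-significant byte.
Reassemble most-significant byte first: CB 05 C8 FD 28 A1 → 0xCB05C8FD28A1.
0xCB05C8FD28A1 = 223225707309217.

223225707309217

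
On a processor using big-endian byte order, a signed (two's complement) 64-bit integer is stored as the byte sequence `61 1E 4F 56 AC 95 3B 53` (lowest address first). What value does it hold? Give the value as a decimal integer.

6998118104661572435

In big-endian order the high byte comes first in memory.
The bytes are already most-significant first: 0x611E4F56AC953B53.
0x611E4F56AC953B53 = 6998118104661572435.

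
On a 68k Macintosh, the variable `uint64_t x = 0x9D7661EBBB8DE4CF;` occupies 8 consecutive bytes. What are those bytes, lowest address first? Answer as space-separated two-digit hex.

Split into bytes (most-significant first): 9D 76 61 EB BB 8D E4 CF.
Big-endian stores the most-significant byte at the lowest address.
So the memory order matches the most-significant-first order: 9D 76 61 EB BB 8D E4 CF.

9D 76 61 EB BB 8D E4 CF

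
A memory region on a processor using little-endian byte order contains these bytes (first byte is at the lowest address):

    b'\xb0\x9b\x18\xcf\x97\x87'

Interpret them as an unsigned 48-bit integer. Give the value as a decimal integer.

149086084307888

In little-endian order the low byte comes first in memory.
Reassemble most-significant byte first: 87 97 CF 18 9B B0 → 0x8797CF189BB0.
0x8797CF189BB0 = 149086084307888.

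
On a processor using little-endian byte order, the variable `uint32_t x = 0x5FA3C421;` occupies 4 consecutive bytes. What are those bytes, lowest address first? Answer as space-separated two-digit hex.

Split into bytes (most-significant first): 5F A3 C4 21.
Little-endian: lowest address holds the least-significant byte.
So at ascending addresses the bytes are 21 C4 A3 5F.

21 C4 A3 5F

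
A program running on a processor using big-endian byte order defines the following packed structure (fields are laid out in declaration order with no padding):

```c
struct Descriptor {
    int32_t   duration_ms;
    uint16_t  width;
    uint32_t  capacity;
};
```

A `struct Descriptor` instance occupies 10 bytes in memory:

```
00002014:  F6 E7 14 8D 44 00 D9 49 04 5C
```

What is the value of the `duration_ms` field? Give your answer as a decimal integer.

`duration_ms` is the first field, at byte offset 0, occupying 4 bytes.
Bytes at offsets 0..3: F6 E7 14 8D.
Big-endian: lowest address holds the most-significant byte.
The bytes are already most-significant first: 0xF6E7148D.
Top bit is set, so as a signed 32-bit value this is 0xF6E7148D − 2^32 = -152628083.

-152628083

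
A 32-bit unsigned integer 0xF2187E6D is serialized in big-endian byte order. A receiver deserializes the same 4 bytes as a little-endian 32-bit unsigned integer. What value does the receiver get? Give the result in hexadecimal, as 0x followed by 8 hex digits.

0x6D7E18F2

Stored big-endian, the bytes at ascending addresses are F2 18 7E 6D.
Read back as little-endian, the first byte is least significant, giving 0x6D7E18F2.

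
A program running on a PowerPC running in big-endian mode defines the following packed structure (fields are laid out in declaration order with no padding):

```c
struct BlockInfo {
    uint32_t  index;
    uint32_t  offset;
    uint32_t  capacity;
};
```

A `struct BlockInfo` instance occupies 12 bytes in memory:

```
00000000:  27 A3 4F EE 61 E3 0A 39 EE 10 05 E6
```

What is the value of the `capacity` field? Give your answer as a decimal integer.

3994027494

`capacity` follows `index` (4 B), `offset` (4 B), so it starts at offset 4 + 4 = 8 and occupies 4 bytes.
Bytes at offsets 8..11: EE 10 05 E6.
Big-endian stores the most-significant byte at the lowest address.
The bytes are already most-significant first: 0xEE1005E6.
0xEE1005E6 = 3994027494.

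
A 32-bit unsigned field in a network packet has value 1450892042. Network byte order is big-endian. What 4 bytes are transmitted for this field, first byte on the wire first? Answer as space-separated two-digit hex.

56 7A DB 0A

1450892042 in hexadecimal, padded to 32 bits, is 0x567ADB0A.
Split into bytes (most-significant first): 56 7A DB 0A.
Big-endian stores the most-significant byte at the lowest address.
So the memory order matches the most-significant-first order: 56 7A DB 0A.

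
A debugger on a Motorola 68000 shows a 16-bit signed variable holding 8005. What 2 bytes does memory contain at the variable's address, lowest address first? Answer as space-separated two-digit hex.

8005 in hexadecimal, padded to 16 bits, is 0x1F45.
Split into bytes (most-significant first): 1F 45.
Big-endian stores the most-significant byte at the lowest address.
So the memory order matches the most-significant-first order: 1F 45.

1F 45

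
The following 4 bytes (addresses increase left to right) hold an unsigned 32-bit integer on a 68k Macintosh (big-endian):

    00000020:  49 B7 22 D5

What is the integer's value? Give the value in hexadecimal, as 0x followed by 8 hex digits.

0x49B722D5

Big-endian: lowest address holds the most-significant byte.
The bytes are already most-significant first: 0x49B722D5.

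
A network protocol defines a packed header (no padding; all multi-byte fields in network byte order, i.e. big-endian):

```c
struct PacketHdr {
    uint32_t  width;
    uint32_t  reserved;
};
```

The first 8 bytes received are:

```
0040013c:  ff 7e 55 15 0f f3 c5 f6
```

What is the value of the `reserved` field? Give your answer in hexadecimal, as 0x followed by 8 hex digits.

0x0FF3C5F6

`reserved` follows `width` (4 bytes), so it starts at byte offset 4 and occupies 4 bytes.
Bytes at offsets 4..7: 0F F3 C5 F6.
In big-endian order the high byte comes first in memory.
The bytes are already most-significant first: 0x0FF3C5F6.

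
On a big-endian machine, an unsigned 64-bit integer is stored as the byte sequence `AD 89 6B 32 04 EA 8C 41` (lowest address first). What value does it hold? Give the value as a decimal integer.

12504643702945909825

In big-endian order the high byte comes first in memory.
The bytes are already most-significant first: 0xAD896B3204EA8C41.
0xAD896B3204EA8C41 = 12504643702945909825.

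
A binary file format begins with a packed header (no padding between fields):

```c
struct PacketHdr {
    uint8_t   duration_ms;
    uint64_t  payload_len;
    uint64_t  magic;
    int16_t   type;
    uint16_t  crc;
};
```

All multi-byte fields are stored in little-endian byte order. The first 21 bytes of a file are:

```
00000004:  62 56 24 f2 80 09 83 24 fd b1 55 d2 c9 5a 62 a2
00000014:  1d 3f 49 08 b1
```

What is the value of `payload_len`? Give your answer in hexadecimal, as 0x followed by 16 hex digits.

`payload_len` follows `duration_ms` (1 byte), so it starts at byte offset 1 and occupies 8 bytes.
Bytes at offsets 1..8: 56 24 F2 80 09 83 24 FD.
Little-endian stores the least-significant byte at the lowest address.
Reassemble most-significant byte first: FD 24 83 09 80 F2 24 56 → 0xFD24830980F22456.

0xFD24830980F22456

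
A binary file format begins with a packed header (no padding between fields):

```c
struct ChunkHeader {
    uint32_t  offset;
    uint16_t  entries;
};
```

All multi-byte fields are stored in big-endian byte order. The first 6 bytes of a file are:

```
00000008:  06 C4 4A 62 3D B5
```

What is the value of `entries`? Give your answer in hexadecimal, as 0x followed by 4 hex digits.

`entries` follows `offset` (4 bytes), so it starts at byte offset 4 and occupies 2 bytes.
Bytes at offsets 4..5: 3D B5.
In big-endian order the high byte comes first in memory.
The bytes are already most-significant first: 0x3DB5.

0x3DB5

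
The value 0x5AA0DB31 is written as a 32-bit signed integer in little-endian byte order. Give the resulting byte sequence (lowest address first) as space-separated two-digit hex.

Split into bytes (most-significant first): 5A A0 DB 31.
In little-endian order the low byte comes first in memory.
So at ascending addresses the bytes are 31 DB A0 5A.

31 DB A0 5A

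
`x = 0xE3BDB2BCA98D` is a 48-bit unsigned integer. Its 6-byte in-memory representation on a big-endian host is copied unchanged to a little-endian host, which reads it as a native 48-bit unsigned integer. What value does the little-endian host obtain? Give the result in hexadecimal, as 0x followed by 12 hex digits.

0x8DA9BCB2BDE3

Stored big-endian, the bytes at ascending addresses are E3 BD B2 BC A9 8D.
Read back as little-endian, the first byte is least significant, giving 0x8DA9BCB2BDE3.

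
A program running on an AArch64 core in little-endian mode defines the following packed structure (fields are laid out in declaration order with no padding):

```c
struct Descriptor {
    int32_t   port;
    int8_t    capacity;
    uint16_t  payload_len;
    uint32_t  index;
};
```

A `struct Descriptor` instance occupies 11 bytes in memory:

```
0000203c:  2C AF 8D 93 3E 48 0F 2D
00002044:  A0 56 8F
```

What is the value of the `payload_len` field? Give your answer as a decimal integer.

`payload_len` follows `port` (4 B), `capacity` (1 B), so it starts at offset 4 + 1 = 5 and occupies 2 bytes.
Bytes at offsets 5..6: 48 0F.
In little-endian order the low byte comes first in memory.
Reassemble most-significant byte first: 0F 48 → 0x0F48.
0x0F48 = 3912.

3912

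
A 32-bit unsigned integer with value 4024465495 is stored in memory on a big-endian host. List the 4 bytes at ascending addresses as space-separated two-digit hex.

4024465495 in hexadecimal, padded to 32 bits, is 0xEFE07857.
Split into bytes (most-significant first): EF E0 78 57.
Big-endian stores the most-significant byte at the lowest address.
So the memory order matches the most-significant-first order: EF E0 78 57.

EF E0 78 57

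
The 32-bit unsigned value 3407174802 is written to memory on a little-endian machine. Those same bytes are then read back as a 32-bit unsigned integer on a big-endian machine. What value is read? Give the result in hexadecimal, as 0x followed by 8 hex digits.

3407174802 in 32-bit hexadecimal is 0xCB155C92.
Stored little-endian, the bytes at ascending addresses are 92 5C 15 CB.
Read back as big-endian, the last byte is least significant, giving 0x925C15CB.

0x925C15CB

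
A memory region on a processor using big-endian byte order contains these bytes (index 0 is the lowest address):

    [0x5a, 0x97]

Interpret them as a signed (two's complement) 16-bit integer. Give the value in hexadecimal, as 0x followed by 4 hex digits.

Big-endian stores the most-significant byte at the lowest address.
The bytes are already most-significant first: 0x5A97.

0x5A97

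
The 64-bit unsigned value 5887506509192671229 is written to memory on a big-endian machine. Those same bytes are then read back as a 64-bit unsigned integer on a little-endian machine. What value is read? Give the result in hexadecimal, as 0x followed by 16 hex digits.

5887506509192671229 in 64-bit hexadecimal is 0x51B49FFA0D3AAFFD.
Stored big-endian, the bytes at ascending addresses are 51 B4 9F FA 0D 3A AF FD.
Read back as little-endian, the first byte is least significant, giving 0xFDAF3A0DFA9FB451.

0xFDAF3A0DFA9FB451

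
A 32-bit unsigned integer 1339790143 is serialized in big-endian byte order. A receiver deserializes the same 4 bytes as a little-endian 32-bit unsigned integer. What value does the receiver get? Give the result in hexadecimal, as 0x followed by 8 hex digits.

0x3F93DB4F

1339790143 in 32-bit hexadecimal is 0x4FDB933F.
Stored big-endian, the bytes at ascending addresses are 4F DB 93 3F.
Read back as little-endian, the first byte is least significant, giving 0x3F93DB4F.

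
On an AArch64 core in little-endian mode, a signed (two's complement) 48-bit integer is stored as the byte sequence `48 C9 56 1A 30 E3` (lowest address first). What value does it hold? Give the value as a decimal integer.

-31679236880056

Little-endian: lowest address holds the least-significant byte.
Reassemble most-significant byte first: E3 30 1A 56 C9 48 → 0xE3301A56C948.
Top bit is set, so as a signed 48-bit value this is 0xE3301A56C948 − 2^48 = -31679236880056.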